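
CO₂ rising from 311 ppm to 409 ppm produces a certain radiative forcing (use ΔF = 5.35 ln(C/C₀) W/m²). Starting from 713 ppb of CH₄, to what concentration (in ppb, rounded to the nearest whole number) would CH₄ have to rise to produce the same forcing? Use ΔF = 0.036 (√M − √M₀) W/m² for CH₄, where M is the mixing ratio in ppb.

CO₂ forcing: 5.35 × ln(409/311) = 5.35 × 0.273922 = 1.46548 W/m².
Set 0.036(√M − √713) = 1.46548: √M = 1.46548/0.036 + √713 = 40.7078 + 26.7021 = 67.4099.
M = (67.4099)² = 4544.09 ppb.

M ≈ 4544 ppb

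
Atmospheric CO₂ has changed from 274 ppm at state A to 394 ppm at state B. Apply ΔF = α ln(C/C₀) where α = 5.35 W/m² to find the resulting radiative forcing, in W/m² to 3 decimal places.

ΔF = 1.943 W/m²

CO₂: 5.35 × ln(394/274) = 5.35 × ln(1.43796) = 5.35 × 0.36323 = 1.9433 W/m².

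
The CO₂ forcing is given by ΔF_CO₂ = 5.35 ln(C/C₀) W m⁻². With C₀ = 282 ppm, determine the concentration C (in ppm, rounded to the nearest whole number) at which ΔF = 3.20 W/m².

C ≈ 513 ppm

Set 5.35 ln(C/282) = 3.20, so ln(C/282) = 3.20/5.35 = 0.59813.
Then C/282 = e^0.59813 = 1.81871, giving C = 282 × 1.81871 = 512.88 ppm.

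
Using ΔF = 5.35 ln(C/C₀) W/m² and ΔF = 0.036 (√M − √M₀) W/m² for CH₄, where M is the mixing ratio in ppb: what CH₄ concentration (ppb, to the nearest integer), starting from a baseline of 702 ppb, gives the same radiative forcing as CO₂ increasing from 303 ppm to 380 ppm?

M ≈ 3618 ppb

CO₂ forcing: 5.35 × ln(380/303) = 5.35 × 0.226438 = 1.21144 W/m².
Set 0.036(√M − √702) = 1.21144: √M = 1.21144/0.036 + √702 = 33.6511 + 26.4953 = 60.1464.
M = (60.1464)² = 3617.59 ppb.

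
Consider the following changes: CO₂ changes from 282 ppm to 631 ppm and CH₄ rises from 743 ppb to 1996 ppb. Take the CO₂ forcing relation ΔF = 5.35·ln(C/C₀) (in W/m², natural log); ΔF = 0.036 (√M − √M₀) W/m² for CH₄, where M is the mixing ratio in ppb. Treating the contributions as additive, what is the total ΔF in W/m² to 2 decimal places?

ΔF = 4.94 W/m²

CO₂: 5.35 × ln(631/282) = 5.35 × ln(2.23759) = 5.35 × 0.80540 = 4.3089 W/m².
CH₄: 0.036 × (√1996 − √743) = 0.036 × (44.6766 − 27.2580) = 0.036 × 17.4186 = 0.6271 W/m².
Total ΔF = 4.3089 + 0.6271 = 4.9360 W/m².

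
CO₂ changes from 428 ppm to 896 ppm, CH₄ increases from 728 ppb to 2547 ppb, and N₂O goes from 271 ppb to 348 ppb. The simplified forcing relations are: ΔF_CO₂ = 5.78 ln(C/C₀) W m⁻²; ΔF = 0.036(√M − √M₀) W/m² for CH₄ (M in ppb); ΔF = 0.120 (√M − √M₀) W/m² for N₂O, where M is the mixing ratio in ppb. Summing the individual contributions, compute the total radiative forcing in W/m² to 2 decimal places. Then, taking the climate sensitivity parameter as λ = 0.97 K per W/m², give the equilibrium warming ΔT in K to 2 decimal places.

CO₂: 5.78 × ln(896/428) = 5.78 × ln(2.09346) = 5.78 × 0.73882 = 4.2704 W/m².
CH₄: 0.036 × (√2547 − √728) = 0.036 × (50.4678 − 26.9815) = 0.036 × 23.4863 = 0.8455 W/m².
N₂O: 0.120 × (√348 − √271) = 0.120 × (18.6548 − 16.4621) = 0.120 × 2.1927 = 0.2631 W/m².
Total ΔF = 4.2704 + 0.8455 + 0.2631 = 5.3790 W/m².
ΔT = λ ΔF = 0.97 × 5.38 = 5.2186 K.

ΔF = 5.38 W/m²; ΔT = 5.22 K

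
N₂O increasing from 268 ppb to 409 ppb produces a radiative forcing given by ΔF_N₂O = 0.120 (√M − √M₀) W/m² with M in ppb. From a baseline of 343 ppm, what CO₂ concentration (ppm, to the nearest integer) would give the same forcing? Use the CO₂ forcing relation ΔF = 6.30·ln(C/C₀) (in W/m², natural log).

C ≈ 369 ppm

N₂O forcing: 0.120 × (√409 − √268) = 0.120 × (20.2237 − 16.3707) = 0.120 × 3.8530 = 0.46236 W/m².
Set 6.30 ln(C/343) = 0.46236: ln(C/343) = 0.46236/6.30 = 0.07339, so C = 343 × e^0.07339 = 343 × 1.07615 = 369.12 ppm.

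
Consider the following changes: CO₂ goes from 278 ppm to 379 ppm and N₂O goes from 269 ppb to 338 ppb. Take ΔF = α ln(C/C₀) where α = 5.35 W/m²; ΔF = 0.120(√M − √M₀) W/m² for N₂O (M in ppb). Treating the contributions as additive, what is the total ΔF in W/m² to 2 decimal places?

ΔF = 1.90 W/m²

CO₂: 5.35 × ln(379/278) = 5.35 × ln(1.36331) = 5.35 × 0.30992 = 1.6581 W/m².
N₂O: 0.120 × (√338 − √269) = 0.120 × (18.3848 − 16.4012) = 0.120 × 1.9836 = 0.2380 W/m².
Total ΔF = 1.6581 + 0.2380 = 1.8961 W/m².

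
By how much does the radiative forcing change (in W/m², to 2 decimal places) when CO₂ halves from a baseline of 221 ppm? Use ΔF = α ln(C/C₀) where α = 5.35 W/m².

ΔF = 5.35 × ln(0.5) = 5.35 × -0.69315 = -3.7084 W/m².

ΔF = -3.71 W/m²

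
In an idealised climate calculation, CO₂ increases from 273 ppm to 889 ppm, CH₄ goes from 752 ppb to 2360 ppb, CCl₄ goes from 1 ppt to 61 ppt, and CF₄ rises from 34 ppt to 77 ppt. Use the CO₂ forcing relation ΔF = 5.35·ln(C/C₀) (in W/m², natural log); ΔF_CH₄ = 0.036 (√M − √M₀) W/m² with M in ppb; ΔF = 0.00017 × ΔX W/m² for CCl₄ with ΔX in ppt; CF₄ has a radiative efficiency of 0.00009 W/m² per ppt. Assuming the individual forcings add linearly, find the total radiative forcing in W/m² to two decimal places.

CO₂: 5.35 × ln(889/273) = 5.35 × ln(3.25641) = 5.35 × 1.18063 = 6.3164 W/m².
CH₄: 0.036 × (√2360 − √752) = 0.036 × (48.5798 − 27.4226) = 0.036 × 21.1572 = 0.7617 W/m².
CCl₄: ΔF = 0.00017 × (61 − 1) = 0.00017 × 60 = 0.0102 W/m².
CF₄: ΔF = 0.00009 × (77 − 34) = 0.00009 × 43 = 0.0039 W/m².
Total ΔF = 6.3164 + 0.7617 + 0.0102 + 0.0039 = 7.0922 W/m².

ΔF = 7.09 W/m²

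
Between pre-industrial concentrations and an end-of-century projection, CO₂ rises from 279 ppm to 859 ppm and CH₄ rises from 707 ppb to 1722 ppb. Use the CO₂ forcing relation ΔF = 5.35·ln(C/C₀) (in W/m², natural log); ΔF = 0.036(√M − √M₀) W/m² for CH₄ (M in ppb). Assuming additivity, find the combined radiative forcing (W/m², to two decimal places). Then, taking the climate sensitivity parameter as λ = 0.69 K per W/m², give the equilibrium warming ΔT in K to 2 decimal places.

ΔF = 6.55 W/m²; ΔT = 4.52 K

CO₂: 5.35 × ln(859/279) = 5.35 × ln(3.07885) = 5.35 × 1.12456 = 6.0164 W/m².
CH₄: 0.036 × (√1722 − √707) = 0.036 × (41.4970 − 26.5895) = 0.036 × 14.9075 = 0.5367 W/m².
Total ΔF = 6.0164 + 0.5367 = 6.5531 W/m².
ΔT = λ ΔF = 0.69 × 6.55 = 4.5195 K.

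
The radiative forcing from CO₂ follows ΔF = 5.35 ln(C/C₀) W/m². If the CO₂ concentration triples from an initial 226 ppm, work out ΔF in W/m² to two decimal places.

Because the forcing depends only on the ratio C/C₀, the initial concentration does not enter.
ΔF = 5.35 × ln(3) = 5.35 × 1.09861 = 5.8776 W/m².

ΔF = 5.88 W/m²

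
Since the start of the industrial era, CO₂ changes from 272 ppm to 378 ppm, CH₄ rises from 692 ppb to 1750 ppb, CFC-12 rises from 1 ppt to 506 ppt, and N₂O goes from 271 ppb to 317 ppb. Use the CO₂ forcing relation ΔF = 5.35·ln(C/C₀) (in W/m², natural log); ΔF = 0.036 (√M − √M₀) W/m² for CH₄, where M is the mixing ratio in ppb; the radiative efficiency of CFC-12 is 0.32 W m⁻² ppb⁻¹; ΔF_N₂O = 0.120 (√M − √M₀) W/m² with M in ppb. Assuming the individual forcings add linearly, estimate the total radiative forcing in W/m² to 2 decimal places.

CO₂: 5.35 × ln(378/272) = 5.35 × ln(1.38971) = 5.35 × 0.32910 = 1.7607 W/m².
CH₄: 0.036 × (√1750 − √692) = 0.036 × (41.8330 − 26.3059) = 0.036 × 15.5271 = 0.5590 W/m².
CFC-12: Δ = 506 − 1 = 505 ppt = 0.505 ppb; ΔF = 0.32 × 0.505 = 0.1616 W/m².
N₂O: 0.120 × (√317 − √271) = 0.120 × (17.8045 − 16.4621) = 0.120 × 1.3424 = 0.1611 W/m².
Total ΔF = 1.7607 + 0.5590 + 0.1616 + 0.1611 = 2.6424 W/m².

ΔF = 2.64 W/m²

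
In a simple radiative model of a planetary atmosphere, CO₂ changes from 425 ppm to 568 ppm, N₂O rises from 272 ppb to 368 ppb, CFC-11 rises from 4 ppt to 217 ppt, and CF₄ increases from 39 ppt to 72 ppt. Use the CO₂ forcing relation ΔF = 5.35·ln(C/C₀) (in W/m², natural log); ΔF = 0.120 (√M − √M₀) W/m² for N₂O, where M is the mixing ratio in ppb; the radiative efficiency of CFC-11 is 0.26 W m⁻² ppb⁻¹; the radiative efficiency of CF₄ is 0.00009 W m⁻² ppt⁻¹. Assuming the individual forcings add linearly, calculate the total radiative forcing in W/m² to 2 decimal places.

ΔF = 1.93 W/m²

CO₂: 5.35 × ln(568/425) = 5.35 × ln(1.33647) = 5.35 × 0.29003 = 1.5517 W/m².
N₂O: 0.120 × (√368 − √272) = 0.120 × (19.1833 − 16.4924) = 0.120 × 2.6909 = 0.3229 W/m².
CFC-11: Δ = 217 − 4 = 213 ppt = 0.213 ppb; ΔF = 0.26 × 0.213 = 0.0554 W/m².
CF₄: ΔF = 0.00009 × (72 − 39) = 0.00009 × 33 = 0.0030 W/m².
Total ΔF = 1.5517 + 0.3229 + 0.0554 + 0.0030 = 1.9330 W/m².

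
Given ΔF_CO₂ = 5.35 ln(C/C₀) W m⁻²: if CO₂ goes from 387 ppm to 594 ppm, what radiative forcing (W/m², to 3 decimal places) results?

ΔF = 2.292 W/m²

CO₂ absorption bands are partially saturated, so forcing scales with the logarithm of the concentration ratio.
CO₂: 5.35 × ln(594/387) = 5.35 × ln(1.53488) = 5.35 × 0.42845 = 2.2922 W/m².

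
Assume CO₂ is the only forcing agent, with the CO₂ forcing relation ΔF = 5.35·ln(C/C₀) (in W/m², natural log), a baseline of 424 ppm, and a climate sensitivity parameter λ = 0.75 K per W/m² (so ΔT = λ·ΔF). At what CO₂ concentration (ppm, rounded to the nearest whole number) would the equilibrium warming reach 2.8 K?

Required forcing: ΔF = ΔT/λ = 2.8/0.75 = 3.7333 W/m².
Then ln(C/424) = ΔF/5.35 = 3.7333/5.35 = 0.69781.
So C = 424 × e^0.69781 = 424 × 2.00935 = 851.96 ppm.

C ≈ 852 ppm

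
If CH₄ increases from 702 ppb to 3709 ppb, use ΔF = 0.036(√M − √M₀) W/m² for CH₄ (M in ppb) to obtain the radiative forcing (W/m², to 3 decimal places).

ΔF = 1.239 W/m²

CH₄: 0.036 × (√3709 − √702) = 0.036 × (60.9016 − 26.4953) = 0.036 × 34.4063 = 1.2386 W/m².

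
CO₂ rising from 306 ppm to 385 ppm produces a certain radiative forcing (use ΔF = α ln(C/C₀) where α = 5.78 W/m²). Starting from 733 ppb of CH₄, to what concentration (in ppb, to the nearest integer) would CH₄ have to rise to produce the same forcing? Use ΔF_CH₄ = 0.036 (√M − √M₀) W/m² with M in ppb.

M ≈ 4089 ppb

CO₂ forcing: 5.78 × ln(385/306) = 5.78 × 0.229658 = 1.32742 W/m².
Set 0.036(√M − √733) = 1.32742: √M = 1.32742/0.036 + √733 = 36.8728 + 27.0740 = 63.9468.
M = (63.9468)² = 4089.19 ppb.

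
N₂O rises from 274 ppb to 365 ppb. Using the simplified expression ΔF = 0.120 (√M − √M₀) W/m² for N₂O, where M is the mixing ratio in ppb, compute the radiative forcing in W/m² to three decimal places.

ΔF = 0.306 W/m²

N₂O: 0.120 × (√365 − √274) = 0.120 × (19.1050 − 16.5529) = 0.120 × 2.5521 = 0.3063 W/m².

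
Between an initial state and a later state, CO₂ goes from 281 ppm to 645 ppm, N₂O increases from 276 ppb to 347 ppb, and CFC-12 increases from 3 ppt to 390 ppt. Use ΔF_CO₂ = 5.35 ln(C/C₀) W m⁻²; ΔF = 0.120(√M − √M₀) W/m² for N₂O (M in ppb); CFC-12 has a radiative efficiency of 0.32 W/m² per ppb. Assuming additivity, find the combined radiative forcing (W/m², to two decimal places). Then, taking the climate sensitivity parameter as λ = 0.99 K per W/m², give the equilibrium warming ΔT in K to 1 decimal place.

CO₂: 5.35 × ln(645/281) = 5.35 × ln(2.29537) = 5.35 × 0.83089 = 4.4453 W/m².
N₂O: 0.120 × (√347 − √276) = 0.120 × (18.6279 − 16.6132) = 0.120 × 2.0147 = 0.2418 W/m².
CFC-12: Δ = 390 − 3 = 387 ppt = 0.387 ppb; ΔF = 0.32 × 0.387 = 0.1238 W/m².
Total ΔF = 4.4453 + 0.2418 + 0.1238 = 4.8109 W/m².
ΔT = λ ΔF = 0.99 × 4.81 = 4.7619 K.

ΔF = 4.81 W/m²; ΔT = 4.8 K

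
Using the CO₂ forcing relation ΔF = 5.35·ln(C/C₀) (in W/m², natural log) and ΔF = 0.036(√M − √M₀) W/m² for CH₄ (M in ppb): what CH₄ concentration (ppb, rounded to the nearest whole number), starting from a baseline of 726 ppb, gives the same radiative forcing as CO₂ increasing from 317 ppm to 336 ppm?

CO₂ forcing: 5.35 × ln(336/317) = 5.35 × 0.058209 = 0.31142 W/m².
Set 0.036(√M − √726) = 0.31142: √M = 0.31142/0.036 + √726 = 8.6506 + 26.9444 = 35.5950.
M = (35.5950)² = 1267.00 ppb.

M ≈ 1267 ppb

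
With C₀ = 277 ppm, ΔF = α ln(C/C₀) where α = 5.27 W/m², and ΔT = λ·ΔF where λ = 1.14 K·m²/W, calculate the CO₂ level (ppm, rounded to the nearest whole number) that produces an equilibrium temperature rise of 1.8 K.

C ≈ 374 ppm

Required forcing: ΔF = ΔT/λ = 1.8/1.14 = 1.5789 W/m².
Then ln(C/277) = ΔF/5.27 = 1.5789/5.27 = 0.29960.
So C = 277 × e^0.29960 = 277 × 1.34932 = 373.76 ppm.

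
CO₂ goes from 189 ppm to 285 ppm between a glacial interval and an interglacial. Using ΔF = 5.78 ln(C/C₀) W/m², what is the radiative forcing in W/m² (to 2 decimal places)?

CO₂ absorption bands are partially saturated, so forcing scales with the logarithm of the concentration ratio.
CO₂: 5.78 × ln(285/189) = 5.78 × ln(1.50794) = 5.78 × 0.41074 = 2.3741 W/m².

ΔF = 2.37 W/m²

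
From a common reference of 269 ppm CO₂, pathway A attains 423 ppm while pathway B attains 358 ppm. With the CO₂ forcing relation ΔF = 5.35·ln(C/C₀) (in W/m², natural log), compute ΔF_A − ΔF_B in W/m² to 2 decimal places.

ΔF_A − ΔF_B = 0.89 W/m²

ΔF_A = 5.35 ln(423/269) = 5.35 × 0.45266 = 2.4217 W/m².
ΔF_B = 5.35 ln(358/269) = 5.35 × 0.28582 = 1.5291 W/m².
Difference: 2.4217 − 1.5291 = 0.8926 W/m².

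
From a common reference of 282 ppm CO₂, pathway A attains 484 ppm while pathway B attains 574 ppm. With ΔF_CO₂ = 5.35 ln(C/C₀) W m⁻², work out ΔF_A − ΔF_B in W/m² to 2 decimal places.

ΔF_A − ΔF_B = -0.91 W/m²

ΔF_A = 5.35 ln(484/282) = 5.35 × 0.54018 = 2.8900 W/m².
ΔF_B = 5.35 ln(574/282) = 5.35 × 0.71072 = 3.8024 W/m².
Difference: 2.8900 − 3.8024 = -0.9124 W/m².
(Equivalently, ΔF_A − ΔF_B = 5.35 ln(484/574) = 5.35 × -0.17054 = -0.9124 W/m².)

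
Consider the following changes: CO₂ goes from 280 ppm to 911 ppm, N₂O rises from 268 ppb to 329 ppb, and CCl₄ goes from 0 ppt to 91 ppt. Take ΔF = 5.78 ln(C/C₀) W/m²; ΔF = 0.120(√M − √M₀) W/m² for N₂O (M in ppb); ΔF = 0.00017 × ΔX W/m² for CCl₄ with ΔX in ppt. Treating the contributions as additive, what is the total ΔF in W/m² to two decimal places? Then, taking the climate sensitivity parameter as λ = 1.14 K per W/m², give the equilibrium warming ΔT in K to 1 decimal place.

CO₂: 5.78 × ln(911/280) = 5.78 × ln(3.25357) = 5.78 × 1.17975 = 6.8190 W/m².
N₂O: 0.120 × (√329 − √268) = 0.120 × (18.1384 − 16.3707) = 0.120 × 1.7677 = 0.2121 W/m².
CCl₄: ΔF = 0.00017 × (91 − 0) = 0.00017 × 91 = 0.0155 W/m².
Total ΔF = 6.8190 + 0.2121 + 0.0155 = 7.0466 W/m².
ΔT = λ ΔF = 1.14 × 7.05 = 8.0370 K.

ΔF = 7.05 W/m²; ΔT = 8.0 K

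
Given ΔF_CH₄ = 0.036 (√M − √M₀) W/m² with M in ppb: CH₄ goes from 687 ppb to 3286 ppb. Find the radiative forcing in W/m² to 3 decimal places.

CH₄: 0.036 × (√3286 − √687) = 0.036 × (57.3236 − 26.2107) = 0.036 × 31.1129 = 1.1201 W/m².

ΔF = 1.120 W/m²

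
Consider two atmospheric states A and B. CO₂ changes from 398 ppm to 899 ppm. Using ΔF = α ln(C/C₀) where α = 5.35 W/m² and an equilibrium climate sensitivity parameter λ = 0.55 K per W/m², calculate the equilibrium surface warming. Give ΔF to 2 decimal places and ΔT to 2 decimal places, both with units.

ΔF = 4.36 W/m²; ΔT = 2.40 K

CO₂: 5.35 × ln(899/398) = 5.35 × ln(2.25879) = 5.35 × 0.81483 = 4.3593 W/m².
ΔT = λ ΔF = 0.55 × 4.36 = 2.3980 K.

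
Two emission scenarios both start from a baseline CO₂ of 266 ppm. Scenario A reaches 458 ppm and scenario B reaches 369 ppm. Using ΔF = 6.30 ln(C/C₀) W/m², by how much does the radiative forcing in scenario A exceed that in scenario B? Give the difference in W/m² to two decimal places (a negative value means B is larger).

ΔF_A = 6.30 ln(458/266) = 6.30 × 0.54337 = 3.4232 W/m².
ΔF_B = 6.30 ln(369/266) = 6.30 × 0.32730 = 2.0620 W/m².
Difference: 3.4232 − 2.0620 = 1.3612 W/m².
(Equivalently, ΔF_A − ΔF_B = 6.30 ln(458/369) = 6.30 × 0.21607 = 1.3612 W/m².)

ΔF_A − ΔF_B = 1.36 W/m²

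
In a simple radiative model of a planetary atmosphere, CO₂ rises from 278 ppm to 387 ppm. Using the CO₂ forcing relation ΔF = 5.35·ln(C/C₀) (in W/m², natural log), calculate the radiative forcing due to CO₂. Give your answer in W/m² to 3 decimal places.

ΔF = 1.770 W/m²

CO₂ absorption bands are partially saturated, so forcing scales with the logarithm of the concentration ratio.
CO₂: 5.35 × ln(387/278) = 5.35 × ln(1.39209) = 5.35 × 0.33081 = 1.7698 W/m².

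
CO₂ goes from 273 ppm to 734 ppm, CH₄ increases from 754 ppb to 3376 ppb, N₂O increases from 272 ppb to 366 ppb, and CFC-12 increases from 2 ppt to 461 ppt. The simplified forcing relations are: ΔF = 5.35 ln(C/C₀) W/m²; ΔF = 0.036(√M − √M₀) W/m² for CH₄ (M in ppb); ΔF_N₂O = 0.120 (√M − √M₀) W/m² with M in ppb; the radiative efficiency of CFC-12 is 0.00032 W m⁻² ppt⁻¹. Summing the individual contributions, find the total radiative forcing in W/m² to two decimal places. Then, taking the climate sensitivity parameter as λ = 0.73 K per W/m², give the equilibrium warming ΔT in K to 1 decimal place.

ΔF = 6.86 W/m²; ΔT = 5.0 K

CO₂: 5.35 × ln(734/273) = 5.35 × ln(2.68864) = 5.35 × 0.98904 = 5.2914 W/m².
CH₄: 0.036 × (√3376 − √754) = 0.036 × (58.1034 − 27.4591) = 0.036 × 30.6443 = 1.1032 W/m².
N₂O: 0.120 × (√366 − √272) = 0.120 × (19.1311 − 16.4924) = 0.120 × 2.6387 = 0.3166 W/m².
CFC-12: ΔF = 0.00032 × (461 − 2) = 0.00032 × 459 = 0.1469 W/m².
Total ΔF = 5.2914 + 1.1032 + 0.3166 + 0.1469 = 6.8581 W/m².
ΔT = λ ΔF = 0.73 × 6.86 = 5.0078 K.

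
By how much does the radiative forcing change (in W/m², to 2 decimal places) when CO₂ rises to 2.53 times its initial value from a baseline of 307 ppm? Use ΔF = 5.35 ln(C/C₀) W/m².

Because the forcing depends only on the ratio C/C₀, the initial concentration does not enter.
ΔF = 5.35 × ln(2.53) = 5.35 × 0.92822 = 4.9660 W/m².

ΔF = 4.97 W/m²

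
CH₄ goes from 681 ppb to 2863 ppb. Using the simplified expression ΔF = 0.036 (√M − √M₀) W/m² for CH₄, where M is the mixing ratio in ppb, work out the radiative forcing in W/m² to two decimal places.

ΔF = 0.99 W/m²

CH₄: 0.036 × (√2863 − √681) = 0.036 × (53.5070 − 26.0960) = 0.036 × 27.4110 = 0.9868 W/m².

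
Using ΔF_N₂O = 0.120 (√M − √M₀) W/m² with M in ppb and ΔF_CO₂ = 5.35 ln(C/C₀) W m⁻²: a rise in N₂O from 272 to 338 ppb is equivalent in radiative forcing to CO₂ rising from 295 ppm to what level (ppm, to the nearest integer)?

N₂O forcing: 0.120 × (√338 − √272) = 0.120 × (18.3848 − 16.4924) = 0.120 × 1.8924 = 0.22709 W/m².
Set 5.35 ln(C/295) = 0.22709: ln(C/295) = 0.22709/5.35 = 0.04245, so C = 295 × e^0.04245 = 295 × 1.04336 = 307.79 ppm.

C ≈ 308 ppm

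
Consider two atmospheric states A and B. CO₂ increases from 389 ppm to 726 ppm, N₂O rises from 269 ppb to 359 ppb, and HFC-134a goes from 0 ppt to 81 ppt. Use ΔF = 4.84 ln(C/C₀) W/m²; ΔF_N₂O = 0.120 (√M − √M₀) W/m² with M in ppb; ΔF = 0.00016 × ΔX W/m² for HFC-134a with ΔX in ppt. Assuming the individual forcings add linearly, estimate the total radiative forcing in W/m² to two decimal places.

CO₂: 4.84 × ln(726/389) = 4.84 × ln(1.86632) = 4.84 × 0.62397 = 3.0200 W/m².
N₂O: 0.120 × (√359 − √269) = 0.120 × (18.9473 − 16.4012) = 0.120 × 2.5461 = 0.3055 W/m².
HFC-134a: ΔF = 0.00016 × (81 − 0) = 0.00016 × 81 = 0.0130 W/m².
Total ΔF = 3.0200 + 0.3055 + 0.0130 = 3.3385 W/m².

ΔF = 3.34 W/m²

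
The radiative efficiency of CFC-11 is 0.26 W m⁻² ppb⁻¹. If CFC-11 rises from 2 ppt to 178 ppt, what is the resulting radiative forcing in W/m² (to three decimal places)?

ΔF = 0.046 W/m²

CFC-11: Δ = 178 − 2 = 176 ppt = 0.176 ppb; ΔF = 0.26 × 0.176 = 0.0458 W/m².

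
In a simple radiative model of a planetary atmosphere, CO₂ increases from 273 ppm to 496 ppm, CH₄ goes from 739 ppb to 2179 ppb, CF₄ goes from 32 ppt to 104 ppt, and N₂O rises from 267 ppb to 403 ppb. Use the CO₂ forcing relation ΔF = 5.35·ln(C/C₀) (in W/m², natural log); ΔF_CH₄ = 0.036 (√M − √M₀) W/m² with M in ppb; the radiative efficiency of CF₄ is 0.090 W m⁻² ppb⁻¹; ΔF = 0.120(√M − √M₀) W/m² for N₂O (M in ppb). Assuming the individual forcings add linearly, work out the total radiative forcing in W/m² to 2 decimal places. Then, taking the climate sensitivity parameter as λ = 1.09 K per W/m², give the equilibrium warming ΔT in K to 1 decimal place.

ΔF = 4.35 W/m²; ΔT = 4.7 K

CO₂: 5.35 × ln(496/273) = 5.35 × ln(1.81685) = 5.35 × 0.59710 = 3.1945 W/m².
CH₄: 0.036 × (√2179 − √739) = 0.036 × (46.6798 − 27.1846) = 0.036 × 19.4952 = 0.7018 W/m².
CF₄: Δ = 104 − 32 = 72 ppt = 0.072 ppb; ΔF = 0.090 × 0.072 = 0.0065 W/m².
N₂O: 0.120 × (√403 − √267) = 0.120 × (20.0749 − 16.3401) = 0.120 × 3.7348 = 0.4482 W/m².
Total ΔF = 3.1945 + 0.7018 + 0.0065 + 0.4482 = 4.3510 W/m².
ΔT = λ ΔF = 1.09 × 4.35 = 4.7415 K.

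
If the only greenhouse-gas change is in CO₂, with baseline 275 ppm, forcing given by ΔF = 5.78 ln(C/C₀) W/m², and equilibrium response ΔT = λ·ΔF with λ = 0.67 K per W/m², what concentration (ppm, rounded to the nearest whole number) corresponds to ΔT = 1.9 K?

C ≈ 449 ppm

Required forcing: ΔF = ΔT/λ = 1.9/0.67 = 2.8358 W/m².
Then ln(C/275) = ΔF/5.78 = 2.8358/5.78 = 0.49062.
So C = 275 × e^0.49062 = 275 × 1.63333 = 449.17 ppm.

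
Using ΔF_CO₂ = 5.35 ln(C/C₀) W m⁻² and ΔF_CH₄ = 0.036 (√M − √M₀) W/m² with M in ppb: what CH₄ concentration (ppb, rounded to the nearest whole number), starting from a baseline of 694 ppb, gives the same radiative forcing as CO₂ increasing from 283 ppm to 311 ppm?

CO₂ forcing: 5.35 × ln(311/283) = 5.35 × 0.094346 = 0.50475 W/m².
Set 0.036(√M − √694) = 0.50475: √M = 0.50475/0.036 + √694 = 14.0208 + 26.3439 = 40.3647.
M = (40.3647)² = 1629.31 ppb.

M ≈ 1629 ppb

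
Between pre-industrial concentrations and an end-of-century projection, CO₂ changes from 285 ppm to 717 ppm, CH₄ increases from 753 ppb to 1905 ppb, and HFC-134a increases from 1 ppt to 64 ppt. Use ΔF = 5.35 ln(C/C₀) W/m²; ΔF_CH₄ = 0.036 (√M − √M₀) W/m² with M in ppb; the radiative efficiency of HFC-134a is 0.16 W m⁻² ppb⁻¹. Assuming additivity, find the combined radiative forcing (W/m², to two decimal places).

CO₂: 5.35 × ln(717/285) = 5.35 × ln(2.51579) = 5.35 × 0.92259 = 4.9359 W/m².
CH₄: 0.036 × (√1905 − √753) = 0.036 × (43.6463 − 27.4408) = 0.036 × 16.2055 = 0.5834 W/m².
HFC-134a: Δ = 64 − 1 = 63 ppt = 0.063 ppb; ΔF = 0.16 × 0.063 = 0.0101 W/m².
Total ΔF = 4.9359 + 0.5834 + 0.0101 = 5.5294 W/m².

ΔF = 5.53 W/m²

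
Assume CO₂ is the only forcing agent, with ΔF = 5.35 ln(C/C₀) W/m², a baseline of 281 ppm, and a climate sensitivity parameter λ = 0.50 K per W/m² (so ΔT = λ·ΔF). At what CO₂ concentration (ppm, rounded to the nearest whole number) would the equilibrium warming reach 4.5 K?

Required forcing: ΔF = ΔT/λ = 4.5/0.50 = 9.0000 W/m².
Then ln(C/281) = ΔF/5.35 = 9.0000/5.35 = 1.68224.
So C = 281 × e^1.68224 = 281 × 5.37759 = 1511.10 ppm.

C ≈ 1511 ppm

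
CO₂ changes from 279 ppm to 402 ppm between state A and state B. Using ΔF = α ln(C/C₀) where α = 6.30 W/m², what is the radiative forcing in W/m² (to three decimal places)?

CO₂ absorption bands are partially saturated, so forcing scales with the logarithm of the concentration ratio.
CO₂: 6.30 × ln(402/279) = 6.30 × ln(1.44086) = 6.30 × 0.36524 = 2.3010 W/m².

ΔF = 2.301 W/m²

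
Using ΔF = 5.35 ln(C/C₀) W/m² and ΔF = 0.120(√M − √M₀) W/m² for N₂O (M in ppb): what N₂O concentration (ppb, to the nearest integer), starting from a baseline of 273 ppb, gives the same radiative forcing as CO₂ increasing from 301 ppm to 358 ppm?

CO₂ forcing: 5.35 × ln(358/301) = 5.35 × 0.173423 = 0.92781 W/m².
Set 0.120(√M − √273) = 0.92781: √M = 0.92781/0.120 + √273 = 7.7318 + 16.5227 = 24.2545.
M = (24.2545)² = 588.28 ppb.

M ≈ 588 ppb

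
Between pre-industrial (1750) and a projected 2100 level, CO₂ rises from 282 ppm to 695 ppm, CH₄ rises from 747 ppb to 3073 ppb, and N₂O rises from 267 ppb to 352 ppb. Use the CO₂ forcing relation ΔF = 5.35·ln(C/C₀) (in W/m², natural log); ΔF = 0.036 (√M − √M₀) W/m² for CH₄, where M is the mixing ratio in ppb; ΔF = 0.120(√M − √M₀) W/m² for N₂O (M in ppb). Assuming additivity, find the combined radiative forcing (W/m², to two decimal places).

ΔF = 6.13 W/m²

CO₂: 5.35 × ln(695/282) = 5.35 × ln(2.46454) = 5.35 × 0.90201 = 4.8258 W/m².
CH₄: 0.036 × (√3073 − √747) = 0.036 × (55.4346 − 27.3313) = 0.036 × 28.1033 = 1.0117 W/m².
N₂O: 0.120 × (√352 − √267) = 0.120 × (18.7617 − 16.3401) = 0.120 × 2.4216 = 0.2906 W/m².
Total ΔF = 4.8258 + 1.0117 + 0.2906 = 6.1281 W/m².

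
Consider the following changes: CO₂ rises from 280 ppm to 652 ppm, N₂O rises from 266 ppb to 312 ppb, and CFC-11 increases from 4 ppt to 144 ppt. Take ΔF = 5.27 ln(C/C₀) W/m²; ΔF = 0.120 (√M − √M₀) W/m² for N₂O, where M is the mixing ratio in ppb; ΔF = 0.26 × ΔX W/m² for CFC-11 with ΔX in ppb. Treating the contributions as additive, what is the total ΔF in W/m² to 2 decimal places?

ΔF = 4.65 W/m²

CO₂: 5.27 × ln(652/280) = 5.27 × ln(2.32857) = 5.27 × 0.84525 = 4.4545 W/m².
N₂O: 0.120 × (√312 − √266) = 0.120 × (17.6635 − 16.3095) = 0.120 × 1.3540 = 0.1625 W/m².
CFC-11: Δ = 144 − 4 = 140 ppt = 0.140 ppb; ΔF = 0.26 × 0.140 = 0.0364 W/m².
Total ΔF = 4.4545 + 0.1625 + 0.0364 = 4.6534 W/m².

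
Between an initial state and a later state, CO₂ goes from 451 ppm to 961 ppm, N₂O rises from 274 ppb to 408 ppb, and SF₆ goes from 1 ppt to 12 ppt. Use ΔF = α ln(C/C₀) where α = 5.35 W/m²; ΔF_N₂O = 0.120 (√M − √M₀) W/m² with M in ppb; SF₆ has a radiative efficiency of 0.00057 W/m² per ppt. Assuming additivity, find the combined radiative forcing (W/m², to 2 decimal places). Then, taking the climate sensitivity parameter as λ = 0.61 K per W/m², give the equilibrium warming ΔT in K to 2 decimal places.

ΔF = 4.49 W/m²; ΔT = 2.74 K

CO₂: 5.35 × ln(961/451) = 5.35 × ln(2.13082) = 5.35 × 0.75651 = 4.0473 W/m².
N₂O: 0.120 × (√408 − √274) = 0.120 × (20.1990 − 16.5529) = 0.120 × 3.6461 = 0.4375 W/m².
SF₆: ΔF = 0.00057 × (12 − 1) = 0.00057 × 11 = 0.0063 W/m².
Total ΔF = 4.0473 + 0.4375 + 0.0063 = 4.4911 W/m².
ΔT = λ ΔF = 0.61 × 4.49 = 2.7389 K.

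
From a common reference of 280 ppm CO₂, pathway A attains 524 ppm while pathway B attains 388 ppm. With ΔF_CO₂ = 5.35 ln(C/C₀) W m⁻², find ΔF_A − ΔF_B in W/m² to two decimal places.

ΔF_A − ΔF_B = 1.61 W/m²

ΔF_A = 5.35 ln(524/280) = 5.35 × 0.62670 = 3.3528 W/m².
ΔF_B = 5.35 ln(388/280) = 5.35 × 0.32622 = 1.7453 W/m².
Difference: 3.3528 − 1.7453 = 1.6075 W/m².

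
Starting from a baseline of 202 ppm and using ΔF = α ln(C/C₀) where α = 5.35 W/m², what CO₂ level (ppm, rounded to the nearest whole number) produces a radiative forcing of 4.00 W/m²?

C ≈ 427 ppm

Set 5.35 ln(C/202) = 4.00, so ln(C/202) = 4.00/5.35 = 0.74766.
Then C/202 = e^0.74766 = 2.11205, giving C = 202 × 2.11205 = 426.63 ppm.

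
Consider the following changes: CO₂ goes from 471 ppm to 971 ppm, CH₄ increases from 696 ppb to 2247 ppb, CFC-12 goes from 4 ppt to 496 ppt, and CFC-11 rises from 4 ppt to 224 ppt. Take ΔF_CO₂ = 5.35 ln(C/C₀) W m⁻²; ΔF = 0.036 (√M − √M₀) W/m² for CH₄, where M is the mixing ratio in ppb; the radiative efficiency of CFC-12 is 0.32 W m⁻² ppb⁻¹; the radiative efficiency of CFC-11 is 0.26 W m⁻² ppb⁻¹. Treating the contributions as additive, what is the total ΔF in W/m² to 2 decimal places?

CO₂: 5.35 × ln(971/471) = 5.35 × ln(2.06157) = 5.35 × 0.72347 = 3.8706 W/m².
CH₄: 0.036 × (√2247 − √696) = 0.036 × (47.4025 − 26.3818) = 0.036 × 21.0207 = 0.7567 W/m².
CFC-12: Δ = 496 − 4 = 492 ppt = 0.492 ppb; ΔF = 0.32 × 0.492 = 0.1574 W/m².
CFC-11: Δ = 224 − 4 = 220 ppt = 0.220 ppb; ΔF = 0.26 × 0.220 = 0.0572 W/m².
Total ΔF = 3.8706 + 0.7567 + 0.1574 + 0.0572 = 4.8419 W/m².

ΔF = 4.84 W/m²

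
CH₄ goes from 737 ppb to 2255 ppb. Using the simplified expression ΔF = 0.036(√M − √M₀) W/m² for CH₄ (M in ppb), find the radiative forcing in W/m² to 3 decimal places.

CH₄: 0.036 × (√2255 − √737) = 0.036 × (47.4868 − 27.1477) = 0.036 × 20.3391 = 0.7322 W/m².

ΔF = 0.732 W/m²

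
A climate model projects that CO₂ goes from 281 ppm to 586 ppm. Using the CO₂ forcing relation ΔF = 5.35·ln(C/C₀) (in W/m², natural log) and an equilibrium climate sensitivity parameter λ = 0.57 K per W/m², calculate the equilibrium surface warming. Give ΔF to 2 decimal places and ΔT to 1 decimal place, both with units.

ΔF = 3.93 W/m²; ΔT = 2.2 K

CO₂: 5.35 × ln(586/281) = 5.35 × ln(2.08541) = 5.35 × 0.73497 = 3.9321 W/m².
ΔT = λ ΔF = 0.57 × 3.93 = 2.2401 K.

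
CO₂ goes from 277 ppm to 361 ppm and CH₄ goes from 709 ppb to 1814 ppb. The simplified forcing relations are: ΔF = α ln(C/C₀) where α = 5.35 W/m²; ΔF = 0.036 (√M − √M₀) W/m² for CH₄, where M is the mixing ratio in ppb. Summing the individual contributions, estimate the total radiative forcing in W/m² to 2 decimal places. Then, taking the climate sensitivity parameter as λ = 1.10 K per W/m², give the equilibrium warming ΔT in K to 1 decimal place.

ΔF = 1.99 W/m²; ΔT = 2.2 K

CO₂: 5.35 × ln(361/277) = 5.35 × ln(1.30325) = 5.35 × 0.26486 = 1.4170 W/m².
CH₄: 0.036 × (√1814 − √709) = 0.036 × (42.5911 − 26.6271) = 0.036 × 15.9640 = 0.5747 W/m².
Total ΔF = 1.4170 + 0.5747 = 1.9917 W/m².
ΔT = λ ΔF = 1.10 × 1.99 = 2.1890 K.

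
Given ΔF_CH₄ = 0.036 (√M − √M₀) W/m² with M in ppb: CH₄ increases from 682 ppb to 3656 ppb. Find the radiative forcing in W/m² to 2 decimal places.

ΔF = 1.24 W/m²

CH₄: 0.036 × (√3656 − √682) = 0.036 × (60.4649 − 26.1151) = 0.036 × 34.3498 = 1.2366 W/m².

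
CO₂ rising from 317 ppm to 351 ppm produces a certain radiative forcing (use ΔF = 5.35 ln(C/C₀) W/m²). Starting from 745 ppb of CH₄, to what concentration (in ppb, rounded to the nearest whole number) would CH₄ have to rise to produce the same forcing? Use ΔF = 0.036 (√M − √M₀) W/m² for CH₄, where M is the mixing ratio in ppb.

M ≈ 1801 ppb

CO₂ forcing: 5.35 × ln(351/317) = 5.35 × 0.101884 = 0.54508 W/m².
Set 0.036(√M − √745) = 0.54508: √M = 0.54508/0.036 + √745 = 15.1411 + 27.2947 = 42.4358.
M = (42.4358)² = 1800.80 ppb.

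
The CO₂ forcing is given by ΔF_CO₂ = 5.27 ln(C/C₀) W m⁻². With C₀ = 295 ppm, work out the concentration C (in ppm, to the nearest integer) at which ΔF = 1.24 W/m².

C ≈ 373 ppm

Set 5.27 ln(C/295) = 1.24, so ln(C/295) = 1.24/5.27 = 0.23529.
Then C/295 = e^0.23529 = 1.26528, giving C = 295 × 1.26528 = 373.26 ppm.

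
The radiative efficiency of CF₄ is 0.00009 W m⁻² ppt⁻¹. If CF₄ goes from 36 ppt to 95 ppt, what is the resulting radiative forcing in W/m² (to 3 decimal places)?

CF₄: ΔF = 0.00009 × (95 − 36) = 0.00009 × 59 = 0.0053 W/m².

ΔF = 0.005 W/m²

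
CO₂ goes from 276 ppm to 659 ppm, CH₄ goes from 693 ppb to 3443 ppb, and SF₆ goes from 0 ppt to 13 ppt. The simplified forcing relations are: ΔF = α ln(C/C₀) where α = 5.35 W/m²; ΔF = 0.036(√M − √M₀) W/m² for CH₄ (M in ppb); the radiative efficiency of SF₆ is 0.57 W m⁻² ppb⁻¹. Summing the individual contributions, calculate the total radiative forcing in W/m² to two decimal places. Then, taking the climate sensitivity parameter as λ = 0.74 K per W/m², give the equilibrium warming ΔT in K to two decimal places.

ΔF = 5.83 W/m²; ΔT = 4.31 K

CO₂: 5.35 × ln(659/276) = 5.35 × ln(2.38768) = 5.35 × 0.87032 = 4.6562 W/m².
CH₄: 0.036 × (√3443 − √693) = 0.036 × (58.6771 − 26.3249) = 0.036 × 32.3522 = 1.1647 W/m².
SF₆: Δ = 13 − 0 = 13 ppt = 0.013 ppb; ΔF = 0.57 × 0.013 = 0.0074 W/m².
Total ΔF = 4.6562 + 1.1647 + 0.0074 = 5.8283 W/m².
ΔT = λ ΔF = 0.74 × 5.83 = 4.3142 K.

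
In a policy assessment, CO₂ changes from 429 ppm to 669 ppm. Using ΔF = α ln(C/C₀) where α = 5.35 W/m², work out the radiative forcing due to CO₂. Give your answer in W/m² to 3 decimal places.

ΔF = 2.377 W/m²

CO₂: 5.35 × ln(669/429) = 5.35 × ln(1.55944) = 5.35 × 0.44433 = 2.3772 W/m².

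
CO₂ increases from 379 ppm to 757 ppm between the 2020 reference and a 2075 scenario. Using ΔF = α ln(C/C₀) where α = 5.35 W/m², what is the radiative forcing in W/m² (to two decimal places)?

CO₂ absorption bands are partially saturated, so forcing scales with the logarithm of the concentration ratio.
CO₂: 5.35 × ln(757/379) = 5.35 × ln(1.99736) = 5.35 × 0.69183 = 3.7013 W/m².

ΔF = 3.70 W/m²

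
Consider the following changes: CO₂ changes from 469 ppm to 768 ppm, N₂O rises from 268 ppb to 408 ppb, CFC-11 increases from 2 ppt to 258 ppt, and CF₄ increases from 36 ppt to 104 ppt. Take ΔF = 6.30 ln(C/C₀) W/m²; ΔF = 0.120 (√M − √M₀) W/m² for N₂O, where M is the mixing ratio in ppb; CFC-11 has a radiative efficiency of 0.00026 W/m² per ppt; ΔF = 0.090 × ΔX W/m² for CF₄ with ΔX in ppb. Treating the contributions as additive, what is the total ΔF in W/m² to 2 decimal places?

CO₂: 6.30 × ln(768/469) = 6.30 × ln(1.63753) = 6.30 × 0.49319 = 3.1071 W/m².
N₂O: 0.120 × (√408 − √268) = 0.120 × (20.1990 − 16.3707) = 0.120 × 3.8283 = 0.4594 W/m².
CFC-11: ΔF = 0.00026 × (258 − 2) = 0.00026 × 256 = 0.0666 W/m².
CF₄: Δ = 104 − 36 = 68 ppt = 0.068 ppb; ΔF = 0.090 × 0.068 = 0.0061 W/m².
Total ΔF = 3.1071 + 0.4594 + 0.0666 + 0.0061 = 3.6392 W/m².

ΔF = 3.64 W/m²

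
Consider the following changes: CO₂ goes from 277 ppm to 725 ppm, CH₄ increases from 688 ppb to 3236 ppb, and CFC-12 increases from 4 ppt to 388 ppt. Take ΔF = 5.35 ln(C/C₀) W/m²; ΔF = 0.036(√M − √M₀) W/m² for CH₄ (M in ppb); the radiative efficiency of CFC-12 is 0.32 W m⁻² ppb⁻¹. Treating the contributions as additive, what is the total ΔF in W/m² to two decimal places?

CO₂: 5.35 × ln(725/277) = 5.35 × ln(2.61733) = 5.35 × 0.96215 = 5.1475 W/m².
CH₄: 0.036 × (√3236 − √688) = 0.036 × (56.8859 − 26.2298) = 0.036 × 30.6561 = 1.1036 W/m².
CFC-12: Δ = 388 − 4 = 384 ppt = 0.384 ppb; ΔF = 0.32 × 0.384 = 0.1229 W/m².
Total ΔF = 5.1475 + 1.1036 + 0.1229 = 6.3740 W/m².

ΔF = 6.37 W/m²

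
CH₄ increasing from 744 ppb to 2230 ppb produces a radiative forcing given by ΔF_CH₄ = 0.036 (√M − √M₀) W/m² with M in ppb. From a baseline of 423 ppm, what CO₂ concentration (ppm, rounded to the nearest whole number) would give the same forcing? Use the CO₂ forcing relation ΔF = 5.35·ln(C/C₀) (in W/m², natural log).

C ≈ 484 ppm

CH₄ forcing: 0.036 × (√2230 − √744) = 0.036 × (47.2229 − 27.2764) = 0.036 × 19.9465 = 0.71807 W/m².
Set 5.35 ln(C/423) = 0.71807: ln(C/423) = 0.71807/5.35 = 0.13422, so C = 423 × e^0.13422 = 423 × 1.14364 = 483.76 ppm.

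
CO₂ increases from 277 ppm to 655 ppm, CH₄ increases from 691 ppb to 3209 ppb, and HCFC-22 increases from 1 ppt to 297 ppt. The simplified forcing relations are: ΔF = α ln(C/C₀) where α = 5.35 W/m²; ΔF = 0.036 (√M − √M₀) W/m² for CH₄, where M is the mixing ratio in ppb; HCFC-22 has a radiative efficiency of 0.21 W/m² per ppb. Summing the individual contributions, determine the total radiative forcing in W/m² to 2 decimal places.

ΔF = 5.76 W/m²

CO₂: 5.35 × ln(655/277) = 5.35 × ln(2.36462) = 5.35 × 0.86062 = 4.6043 W/m².
CH₄: 0.036 × (√3209 − √691) = 0.036 × (56.6480 − 26.2869) = 0.036 × 30.3611 = 1.0930 W/m².
HCFC-22: Δ = 297 − 1 = 296 ppt = 0.296 ppb; ΔF = 0.21 × 0.296 = 0.0622 W/m².
Total ΔF = 4.6043 + 1.0930 + 0.0622 = 5.7595 W/m².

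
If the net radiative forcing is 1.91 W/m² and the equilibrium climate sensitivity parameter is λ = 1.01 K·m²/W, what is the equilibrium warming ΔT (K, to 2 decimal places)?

ΔT = λ ΔF = 1.01 × 1.91 = 1.9291 K.

ΔT = 1.93 K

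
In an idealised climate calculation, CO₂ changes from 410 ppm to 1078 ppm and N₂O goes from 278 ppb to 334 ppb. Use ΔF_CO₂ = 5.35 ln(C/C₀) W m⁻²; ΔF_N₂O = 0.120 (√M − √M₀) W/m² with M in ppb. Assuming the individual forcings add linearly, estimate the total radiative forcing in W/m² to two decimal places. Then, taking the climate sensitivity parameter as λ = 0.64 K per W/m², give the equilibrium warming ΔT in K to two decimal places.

CO₂: 5.35 × ln(1078/410) = 5.35 × ln(2.62927) = 5.35 × 0.96671 = 5.1719 W/m².
N₂O: 0.120 × (√334 − √278) = 0.120 × (18.2757 − 16.6733) = 0.120 × 1.6024 = 0.1923 W/m².
Total ΔF = 5.1719 + 0.1923 = 5.3642 W/m².
ΔT = λ ΔF = 0.64 × 5.36 = 3.4304 K.

ΔF = 5.36 W/m²; ΔT = 3.43 K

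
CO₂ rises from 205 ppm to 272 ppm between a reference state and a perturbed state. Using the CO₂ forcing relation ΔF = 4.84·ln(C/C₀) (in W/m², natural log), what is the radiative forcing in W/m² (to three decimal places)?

ΔF = 1.369 W/m²

CO₂: 4.84 × ln(272/205) = 4.84 × ln(1.32683) = 4.84 × 0.28279 = 1.3687 W/m².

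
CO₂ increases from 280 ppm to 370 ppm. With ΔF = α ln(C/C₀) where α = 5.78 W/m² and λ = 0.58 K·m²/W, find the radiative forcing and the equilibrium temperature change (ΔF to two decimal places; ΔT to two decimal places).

CO₂: 5.78 × ln(370/280) = 5.78 × ln(1.32143) = 5.78 × 0.27871 = 1.6109 W/m².
ΔT = λ ΔF = 0.58 × 1.61 = 0.9338 K.

ΔF = 1.61 W/m²; ΔT = 0.93 K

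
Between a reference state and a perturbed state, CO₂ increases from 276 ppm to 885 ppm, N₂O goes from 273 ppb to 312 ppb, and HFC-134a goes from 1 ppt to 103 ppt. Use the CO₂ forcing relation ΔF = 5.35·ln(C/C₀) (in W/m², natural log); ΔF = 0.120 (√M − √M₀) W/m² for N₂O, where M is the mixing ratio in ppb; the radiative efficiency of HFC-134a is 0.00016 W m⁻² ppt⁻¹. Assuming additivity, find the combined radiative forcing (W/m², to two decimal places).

CO₂: 5.35 × ln(885/276) = 5.35 × ln(3.20652) = 5.35 × 1.16519 = 6.2338 W/m².
N₂O: 0.120 × (√312 − √273) = 0.120 × (17.6635 − 16.5227) = 0.120 × 1.1408 = 0.1369 W/m².
HFC-134a: ΔF = 0.00016 × (103 − 1) = 0.00016 × 102 = 0.0163 W/m².
Total ΔF = 6.2338 + 0.1369 + 0.0163 = 6.3870 W/m².

ΔF = 6.39 W/m²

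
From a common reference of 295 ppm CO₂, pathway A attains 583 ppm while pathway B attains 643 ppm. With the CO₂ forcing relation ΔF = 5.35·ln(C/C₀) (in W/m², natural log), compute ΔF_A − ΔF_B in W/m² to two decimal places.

ΔF_A − ΔF_B = -0.52 W/m²

ΔF_A = 5.35 ln(583/295) = 5.35 × 0.68121 = 3.6445 W/m².
ΔF_B = 5.35 ln(643/295) = 5.35 × 0.77917 = 4.1686 W/m².
Difference: 3.6445 − 4.1686 = -0.5241 W/m².
(Equivalently, ΔF_A − ΔF_B = 5.35 ln(583/643) = 5.35 × -0.09796 = -0.5241 W/m².)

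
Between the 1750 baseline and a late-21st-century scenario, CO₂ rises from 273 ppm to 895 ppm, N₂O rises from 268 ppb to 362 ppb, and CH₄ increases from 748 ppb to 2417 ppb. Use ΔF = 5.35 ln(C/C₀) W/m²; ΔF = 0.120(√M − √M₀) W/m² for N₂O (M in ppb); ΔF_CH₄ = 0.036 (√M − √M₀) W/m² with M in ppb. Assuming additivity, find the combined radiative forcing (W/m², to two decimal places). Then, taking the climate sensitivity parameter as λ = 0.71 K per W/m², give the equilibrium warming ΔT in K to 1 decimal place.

ΔF = 7.46 W/m²; ΔT = 5.3 K

CO₂: 5.35 × ln(895/273) = 5.35 × ln(3.27839) = 5.35 × 1.18735 = 6.3523 W/m².
N₂O: 0.120 × (√362 − √268) = 0.120 × (19.0263 − 16.3707) = 0.120 × 2.6556 = 0.3187 W/m².
CH₄: 0.036 × (√2417 − √748) = 0.036 × (49.1630 − 27.3496) = 0.036 × 21.8134 = 0.7853 W/m².
Total ΔF = 6.3523 + 0.3187 + 0.7853 = 7.4563 W/m².
ΔT = λ ΔF = 0.71 × 7.46 = 5.2966 K.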